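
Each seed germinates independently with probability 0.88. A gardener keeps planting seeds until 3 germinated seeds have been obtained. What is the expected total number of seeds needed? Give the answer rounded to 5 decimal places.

3.40909

Y = total seeds until the third success; negative binomial with r=3, p=0.88.
E[Y] = r / p = 3 / 0.88 = 3.4090909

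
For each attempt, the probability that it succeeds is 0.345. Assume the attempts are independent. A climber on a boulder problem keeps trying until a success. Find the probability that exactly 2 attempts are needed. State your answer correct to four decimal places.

0.2260

Geometric (trials to first success), p = 0.345.
P(Y = 2) = (1−p)^1 · p = 0.655 · 0.345 = 0.225975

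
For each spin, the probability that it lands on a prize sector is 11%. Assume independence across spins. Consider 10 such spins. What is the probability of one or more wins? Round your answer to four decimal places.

P(at least one) = 1 − P(none) = 1 − (1 − 0.11)^10
= 1 − 0.311817 = 0.688183

0.6882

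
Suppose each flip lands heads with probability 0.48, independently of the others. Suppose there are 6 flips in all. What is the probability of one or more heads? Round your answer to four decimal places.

0.9802

P(at least one) = 1 − P(none) = 1 − (1 − 0.48)^6
= 1 − 0.019771 = 0.980229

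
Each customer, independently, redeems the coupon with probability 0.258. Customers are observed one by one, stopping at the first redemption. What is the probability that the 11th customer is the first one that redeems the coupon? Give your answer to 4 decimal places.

0.0131

Geometric (trials to first success), p = 0.258.
P(Y = 11) = (1−p)^10 · p = 0.050587 · 0.258 = 0.013051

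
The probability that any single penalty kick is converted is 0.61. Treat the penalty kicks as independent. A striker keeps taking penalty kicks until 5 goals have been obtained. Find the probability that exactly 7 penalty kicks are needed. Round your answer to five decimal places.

0.19269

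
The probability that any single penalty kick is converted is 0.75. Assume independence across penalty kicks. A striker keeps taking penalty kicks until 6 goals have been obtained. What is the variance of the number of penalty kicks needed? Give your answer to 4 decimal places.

2.6667

Y = total penalty kicks until the sixth success; negative binomial with r=6, p=0.75.
Var(Y) = r(1−p)/p² = 6·0.25 / 0.75² = 2.666667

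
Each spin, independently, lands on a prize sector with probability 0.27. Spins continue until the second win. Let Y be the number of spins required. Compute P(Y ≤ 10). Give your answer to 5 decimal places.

0.79807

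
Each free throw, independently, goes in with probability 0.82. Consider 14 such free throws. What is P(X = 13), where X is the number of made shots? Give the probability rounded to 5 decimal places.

X ~ Binomial(n=14, p=0.82).
P(X=13) = C(14,13) · p^13 · (1−p)^1
= 14 · 0.075784 · 0.18 = 0.1909768

0.19098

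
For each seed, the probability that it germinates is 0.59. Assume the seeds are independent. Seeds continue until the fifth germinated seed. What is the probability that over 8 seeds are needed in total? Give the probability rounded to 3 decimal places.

0.429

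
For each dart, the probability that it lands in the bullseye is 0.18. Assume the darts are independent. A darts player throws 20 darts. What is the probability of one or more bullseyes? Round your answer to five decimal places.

P(at least one) = 1 − P(none) = 1 − (1 − 0.18)^20
= 1 − 0.0188920 = 0.9811080

0.98111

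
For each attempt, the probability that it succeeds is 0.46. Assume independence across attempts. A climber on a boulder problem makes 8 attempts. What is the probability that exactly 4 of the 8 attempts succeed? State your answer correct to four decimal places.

X ~ Binomial(n=8, p=0.46).
P(X=4) = C(8,4) · p^4 · (1−p)^4
= 70 · 0.044775 · 0.085031 = 0.266504

0.2665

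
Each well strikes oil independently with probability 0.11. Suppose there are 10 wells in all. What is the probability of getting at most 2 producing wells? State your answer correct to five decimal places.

X ~ Binomial(10, 0.11); P(X ≤ 2) = Σ C(10,k) p^k (1−p)^(10−k) over k:
  k=0: C(10,0)·0.11^0·0.89^10 = 0.3118172
  k=1: C(10,1)·0.11^1·0.89^9 = 0.3853920
  k=2: C(10,2)·0.11^2·0.89^8 = 0.2143473
Total = 0.9115565

0.91156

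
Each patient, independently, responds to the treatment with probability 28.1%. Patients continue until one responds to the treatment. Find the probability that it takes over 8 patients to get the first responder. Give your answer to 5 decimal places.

Y = number of patients to the first success; geometric, p = 0.281.
P(Y > 8) = P(first 8 all fail) = (1−p)^8 = 0.0714219

0.07142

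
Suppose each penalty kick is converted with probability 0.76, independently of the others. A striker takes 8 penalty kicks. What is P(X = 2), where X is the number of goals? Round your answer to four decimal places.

X ~ Binomial(n=8, p=0.76).
P(X=2) = C(8,2) · p^2 · (1−p)^6
= 28 · 0.5776 · 0.0001911 = 0.003091

0.0031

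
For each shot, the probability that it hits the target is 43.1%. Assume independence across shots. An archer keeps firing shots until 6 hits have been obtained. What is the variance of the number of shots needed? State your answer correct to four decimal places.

18.3785

Y = total shots until the sixth success; negative binomial with r=6, p=0.431.
Var(Y) = r(1−p)/p² = 6·0.569 / 0.431² = 18.378454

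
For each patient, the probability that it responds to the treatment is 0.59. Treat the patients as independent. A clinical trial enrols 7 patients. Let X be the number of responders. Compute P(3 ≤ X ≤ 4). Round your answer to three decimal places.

0.495

X ~ Binomial(7, 0.59); P(3 ≤ X ≤ 4) = Σ C(7,k) p^k (1−p)^(7−k) over k:
  k=3: C(7,3)·0.59^3·0.41^4 = 0.20312
  k=4: C(7,4)·0.59^4·0.41^3 = 0.29230
Total = 0.49542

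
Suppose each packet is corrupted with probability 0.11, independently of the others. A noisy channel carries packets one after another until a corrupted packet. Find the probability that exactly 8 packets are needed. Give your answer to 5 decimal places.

Geometric (trials to first success), p = 0.11.
P(Y = 8) = (1−p)^7 · p = 0.44231 · 0.11 = 0.0486545

0.04865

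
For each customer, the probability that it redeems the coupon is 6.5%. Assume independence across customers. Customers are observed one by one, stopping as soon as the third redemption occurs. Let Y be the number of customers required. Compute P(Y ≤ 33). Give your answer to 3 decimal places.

Finishing within 33 customers ⇔ at least 3 successes in the first 33. With X ~ Binomial(33, 0.065), P(Y ≤ 33) = 1 − P(X ≤ 2).
  k=0: C(33,0)·0.065^0·0.935^33 = 0.10884
  k=1: C(33,1)·0.065^1·0.935^32 = 0.24969
  k=2: C(33,2)·0.065^2·0.935^31 = 0.27773
1 − 0.63626 = 0.36374

0.364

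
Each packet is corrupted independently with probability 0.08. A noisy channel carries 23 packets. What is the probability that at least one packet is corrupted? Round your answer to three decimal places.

P(at least one) = 1 − P(none) = 1 − (1 − 0.08)^23
= 1 − 0.14693 = 0.85307

0.853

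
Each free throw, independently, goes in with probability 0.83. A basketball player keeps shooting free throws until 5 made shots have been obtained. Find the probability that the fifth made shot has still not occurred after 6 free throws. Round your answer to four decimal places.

0.2713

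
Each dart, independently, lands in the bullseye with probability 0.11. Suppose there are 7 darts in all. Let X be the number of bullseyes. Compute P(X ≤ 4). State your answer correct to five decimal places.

0.99972

X ~ Binomial(7, 0.11); P(X ≤ 4) = Σ C(7,k) p^k (1−p)^(7−k) over k:
  k=0: C(7,0)·0.11^0·0.89^7 = 0.4423133
  k=1: C(7,1)·0.11^1·0.89^6 = 0.3826756
  k=2: C(7,2)·0.11^2·0.89^5 = 0.1418910
  k=3: C(7,3)·0.11^3·0.89^4 = 0.0292285
  k=4: C(7,4)·0.11^4·0.89^3 = 0.0036125
Total = 0.9997209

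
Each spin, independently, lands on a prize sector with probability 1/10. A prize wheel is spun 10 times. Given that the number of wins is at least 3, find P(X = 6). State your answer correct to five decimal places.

0.00196

X ~ Binomial(10, 0.10). Want P(X=6 | X≥3) = P(X=6) / P(X≥3).
P(X=6) = C(10,6)·0.10^6·0.90^4 = 0.0001378
P(X≥3) = 1 − 0.3486784 − 0.3874205 − 0.1937102 = 0.0701908
Ratio = 0.0001378 / 0.0701908 = 0.0019629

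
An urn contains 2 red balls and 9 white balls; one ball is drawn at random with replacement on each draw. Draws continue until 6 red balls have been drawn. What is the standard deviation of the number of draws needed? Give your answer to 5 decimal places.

Y = total draws until the sixth success; negative binomial with r=6, p=0.181818.
SD(Y) = √[r(1−p)/p²] = √(148.5000000) = 12.1860576

12.18606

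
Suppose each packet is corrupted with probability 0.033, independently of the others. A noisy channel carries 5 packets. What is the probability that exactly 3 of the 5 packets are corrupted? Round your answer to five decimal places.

0.00034

X ~ Binomial(n=5, p=0.033).
P(X=3) = C(5,3) · p^3 · (1−p)^2
= 10 · 3.5937e-05 · 0.93509 = 0.0003360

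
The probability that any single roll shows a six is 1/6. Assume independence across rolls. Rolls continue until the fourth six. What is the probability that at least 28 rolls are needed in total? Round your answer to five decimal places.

Needing more than 27 rolls ⇔ fewer than 4 successes in the first 27. With X ~ Binomial(27, 0.166667), P(Y > 27) = P(X ≤ 3).
  k=0: C(27,0)·0.166667^0·0.833333^27 = 0.0072796
  k=1: C(27,1)·0.166667^1·0.833333^26 = 0.0393097
  k=2: C(27,2)·0.166667^2·0.833333^25 = 0.1022053
  k=3: C(27,3)·0.166667^3·0.833333^24 = 0.1703422
P(X ≤ 3) = 0.3191368

0.31914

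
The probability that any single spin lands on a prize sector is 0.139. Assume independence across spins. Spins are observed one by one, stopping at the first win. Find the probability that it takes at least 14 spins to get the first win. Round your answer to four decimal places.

0.1429

Y = number of spins to the first success; geometric, p = 0.139.
P(Y > 13) = P(first 13 all fail) = (1−p)^13 = 0.142903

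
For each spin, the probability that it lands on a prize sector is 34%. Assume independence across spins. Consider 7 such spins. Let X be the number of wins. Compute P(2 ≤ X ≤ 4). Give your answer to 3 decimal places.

0.700

X ~ Binomial(7, 0.34); P(2 ≤ X ≤ 4) = Σ C(7,k) p^k (1−p)^(7−k) over k:
  k=2: C(7,2)·0.34^2·0.66^5 = 0.30402
  k=3: C(7,3)·0.34^3·0.66^4 = 0.26102
  k=4: C(7,4)·0.34^4·0.66^3 = 0.13447
Total = 0.69951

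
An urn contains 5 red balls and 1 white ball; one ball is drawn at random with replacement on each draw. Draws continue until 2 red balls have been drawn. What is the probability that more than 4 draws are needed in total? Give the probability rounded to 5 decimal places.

0.01620

Needing more than 4 draws ⇔ fewer than 2 successes in the first 4. With X ~ Binomial(4, 0.833333), P(Y > 4) = P(X ≤ 1).
  k=0: C(4,0)·0.833333^0·0.166667^4 = 0.0007716
  k=1: C(4,1)·0.833333^1·0.166667^3 = 0.0154321
P(X ≤ 1) = 0.0162037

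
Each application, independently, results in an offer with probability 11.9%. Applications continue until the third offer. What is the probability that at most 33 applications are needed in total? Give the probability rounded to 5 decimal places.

0.76937

Finishing within 33 applications ⇔ at least 3 successes in the first 33. With X ~ Binomial(33, 0.119), P(Y ≤ 33) = 1 − P(X ≤ 2).
  k=0: C(33,0)·0.119^0·0.881^33 = 0.0152829
  k=1: C(33,1)·0.119^1·0.881^32 = 0.0681224
  k=2: C(33,2)·0.119^2·0.881^31 = 0.1472248
1 − 0.2306301 = 0.7693699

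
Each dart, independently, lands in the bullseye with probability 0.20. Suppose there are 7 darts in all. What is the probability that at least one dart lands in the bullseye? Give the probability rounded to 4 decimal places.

P(at least one) = 1 − P(none) = 1 − (1 − 0.20)^7
= 1 − 0.209715 = 0.790285

0.7903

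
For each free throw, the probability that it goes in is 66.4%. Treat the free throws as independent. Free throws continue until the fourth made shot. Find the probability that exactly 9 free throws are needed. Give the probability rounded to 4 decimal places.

0.0466

Y = trial on which the fourth success occurs; negative binomial, r=4, p=0.664.
P(Y=9) = C(8,3) · p^4 · (1−p)^5
= 56 · 0.19439 · 0.0042825 = 0.046618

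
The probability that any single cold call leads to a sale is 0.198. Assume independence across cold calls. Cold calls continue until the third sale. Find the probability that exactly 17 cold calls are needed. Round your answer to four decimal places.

Y = trial on which the third success occurs; negative binomial, r=3, p=0.198.
P(Y=17) = C(16,2) · p^3 · (1−p)^14
= 120 · 0.0077624 · 0.045545 = 0.042425

0.0424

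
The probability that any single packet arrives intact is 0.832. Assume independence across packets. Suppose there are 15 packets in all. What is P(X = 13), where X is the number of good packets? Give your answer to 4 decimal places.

X ~ Binomial(n=15, p=0.832).
P(X=13) = C(15,13) · p^13 · (1−p)^2
= 105 · 0.091538 · 0.028224 = 0.271276

0.2713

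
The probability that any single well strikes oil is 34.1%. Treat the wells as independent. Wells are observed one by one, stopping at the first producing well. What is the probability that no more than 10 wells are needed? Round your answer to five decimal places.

Y = number of wells to the first success; geometric, p = 0.341.
P(Y ≤ 10) = 1 − (1−p)^10 = 1 − 0.0154474 = 0.9845526

0.98455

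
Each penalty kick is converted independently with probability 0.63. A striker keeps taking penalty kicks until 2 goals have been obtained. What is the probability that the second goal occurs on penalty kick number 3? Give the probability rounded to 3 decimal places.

0.294

Y = trial on which the second success occurs; negative binomial, r=2, p=0.63.
P(Y=3) = C(2,1) · p^2 · (1−p)^1
= 2 · 0.3969 · 0.37 = 0.29371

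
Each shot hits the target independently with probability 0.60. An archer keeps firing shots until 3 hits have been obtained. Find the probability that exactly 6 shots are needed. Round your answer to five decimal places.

Y = trial on which the third success occurs; negative binomial, r=3, p=0.60.
P(Y=6) = C(5,2) · p^3 · (1−p)^3
= 10 · 0.216 · 0.064 = 0.1382400

0.13824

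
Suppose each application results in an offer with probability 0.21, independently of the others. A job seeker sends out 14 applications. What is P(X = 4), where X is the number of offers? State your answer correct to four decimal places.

0.1843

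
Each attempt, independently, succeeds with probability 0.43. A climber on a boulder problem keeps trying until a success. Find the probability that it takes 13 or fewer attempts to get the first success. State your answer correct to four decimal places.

0.9993

Y = number of attempts to the first success; geometric, p = 0.43.
P(Y ≤ 13) = 1 − (1−p)^13 = 1 − 0.000670 = 0.999330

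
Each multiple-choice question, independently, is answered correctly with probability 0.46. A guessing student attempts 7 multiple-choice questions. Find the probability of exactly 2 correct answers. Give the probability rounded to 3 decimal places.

X ~ Binomial(n=7, p=0.46).
P(X=2) = C(7,2) · p^2 · (1−p)^5
= 21 · 0.2116 · 0.045917 = 0.20403

0.204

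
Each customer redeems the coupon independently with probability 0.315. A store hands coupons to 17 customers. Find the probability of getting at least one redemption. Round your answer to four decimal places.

P(at least one) = 1 − P(none) = 1 − (1 − 0.315)^17
= 1 − 0.001610 = 0.998390

0.9984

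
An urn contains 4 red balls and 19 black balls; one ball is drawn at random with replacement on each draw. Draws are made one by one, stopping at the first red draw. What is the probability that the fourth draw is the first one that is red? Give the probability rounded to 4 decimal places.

Geometric (trials to first success), p = 0.173913.
P(Y = 4) = (1−p)^3 · p = 0.56374 · 0.173913 = 0.098041

0.0980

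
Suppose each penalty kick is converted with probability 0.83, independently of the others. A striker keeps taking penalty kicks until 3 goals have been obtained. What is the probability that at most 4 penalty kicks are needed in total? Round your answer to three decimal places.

Finishing within 4 penalty kicks ⇔ at least 3 successes in the first 4. With X ~ Binomial(4, 0.83), P(Y ≤ 4) = 1 − P(X ≤ 2).
  k=0: C(4,0)·0.83^0·0.17^4 = 0.00084
  k=1: C(4,1)·0.83^1·0.17^3 = 0.01631
  k=2: C(4,2)·0.83^2·0.17^2 = 0.11946
1 − 0.13660 = 0.86340

0.863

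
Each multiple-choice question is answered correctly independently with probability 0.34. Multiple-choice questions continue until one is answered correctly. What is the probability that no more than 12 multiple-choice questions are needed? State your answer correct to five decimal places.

0.99317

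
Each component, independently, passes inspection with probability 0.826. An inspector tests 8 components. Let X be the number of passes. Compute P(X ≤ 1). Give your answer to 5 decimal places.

X ~ Binomial(8, 0.826); P(X ≤ 1) = Σ C(8,k) p^k (1−p)^(8−k) over k:
  k=0: C(8,0)·0.826^0·0.174^8 = 0.0000008
  k=1: C(8,1)·0.826^1·0.174^7 = 0.0000319
Total = 0.0000327

0.00003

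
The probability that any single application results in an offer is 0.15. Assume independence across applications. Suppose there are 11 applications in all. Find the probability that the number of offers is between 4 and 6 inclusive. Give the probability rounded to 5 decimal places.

0.06912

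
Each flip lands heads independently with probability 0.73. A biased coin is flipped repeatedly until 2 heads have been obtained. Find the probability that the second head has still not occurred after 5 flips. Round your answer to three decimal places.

0.021

Needing more than 5 flips ⇔ fewer than 2 successes in the first 5. With X ~ Binomial(5, 0.73), P(Y > 5) = P(X ≤ 1).
  k=0: C(5,0)·0.73^0·0.27^5 = 0.00143
  k=1: C(5,1)·0.73^1·0.27^4 = 0.01940
P(X ≤ 1) = 0.02083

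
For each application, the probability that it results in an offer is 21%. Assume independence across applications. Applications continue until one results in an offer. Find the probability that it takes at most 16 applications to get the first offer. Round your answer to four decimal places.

0.9770

Y = number of applications to the first success; geometric, p = 0.21.
P(Y ≤ 16) = 1 − (1−p)^16 = 1 − 0.023016 = 0.976984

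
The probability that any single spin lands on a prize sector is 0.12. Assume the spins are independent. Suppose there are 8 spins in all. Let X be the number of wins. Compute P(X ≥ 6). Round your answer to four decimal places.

0.0001

X ~ Binomial(8, 0.12); P(X ≥ 6) = Σ C(8,k) p^k (1−p)^(8−k) over k:
  k=6: C(8,6)·0.12^6·0.88^2 = 0.000065
  k=7: C(8,7)·0.12^7·0.88^1 = 0.000003
  k=8: C(8,8)·0.12^8·0.88^0 = 0.000000
Total = 0.000067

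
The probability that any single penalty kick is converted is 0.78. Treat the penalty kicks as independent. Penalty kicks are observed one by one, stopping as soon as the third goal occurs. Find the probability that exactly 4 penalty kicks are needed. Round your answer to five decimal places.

Y = trial on which the third success occurs; negative binomial, r=3, p=0.78.
P(Y=4) = C(3,2) · p^3 · (1−p)^1
= 3 · 0.47455 · 0.22 = 0.3132043

0.31320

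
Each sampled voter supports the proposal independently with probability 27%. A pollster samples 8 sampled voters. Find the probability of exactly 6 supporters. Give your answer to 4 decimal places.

X ~ Binomial(n=8, p=0.27).
P(X=6) = C(8,6) · p^6 · (1−p)^2
= 28 · 0.00038742 · 0.5329 = 0.005781

0.0058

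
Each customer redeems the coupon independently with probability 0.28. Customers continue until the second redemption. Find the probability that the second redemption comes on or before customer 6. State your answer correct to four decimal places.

0.5356

Finishing within 6 customers ⇔ at least 2 successes in the first 6. With X ~ Binomial(6, 0.28), P(Y ≤ 6) = 1 − P(X ≤ 1).
  k=0: C(6,0)·0.28^0·0.72^6 = 0.139314
  k=1: C(6,1)·0.28^1·0.72^5 = 0.325066
1 − 0.464380 = 0.535620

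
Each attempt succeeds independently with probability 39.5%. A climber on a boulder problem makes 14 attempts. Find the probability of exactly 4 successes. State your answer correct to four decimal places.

0.1601

X ~ Binomial(n=14, p=0.395).
P(X=4) = C(14,4) · p^4 · (1−p)^10
= 1001 · 0.024344 · 0.0065698 = 0.160094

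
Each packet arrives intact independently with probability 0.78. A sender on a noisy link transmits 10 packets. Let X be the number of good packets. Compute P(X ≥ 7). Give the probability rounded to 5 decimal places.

0.84133

X ~ Binomial(10, 0.78); P(X ≥ 7) = Σ C(10,k) p^k (1−p)^(10−k) over k:
  k=7: C(10,7)·0.78^7·0.22^3 = 0.2244458
  k=8: C(10,8)·0.78^8·0.22^2 = 0.2984109
  k=9: C(10,9)·0.78^9·0.22^1 = 0.2351116
  k=10: C(10,10)·0.78^10·0.22^0 = 0.0833578
Total = 0.8413261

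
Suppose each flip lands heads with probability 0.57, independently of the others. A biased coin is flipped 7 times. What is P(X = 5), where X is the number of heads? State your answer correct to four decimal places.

0.2336

X ~ Binomial(n=7, p=0.57).
P(X=5) = C(7,5) · p^5 · (1−p)^2
= 21 · 0.060169 · 0.1849 = 0.233631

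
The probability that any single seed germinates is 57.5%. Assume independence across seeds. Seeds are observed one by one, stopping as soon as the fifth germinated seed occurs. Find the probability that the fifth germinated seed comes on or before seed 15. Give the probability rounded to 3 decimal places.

0.984

Finishing within 15 seeds ⇔ at least 5 successes in the first 15. With X ~ Binomial(15, 0.575), P(Y ≤ 15) = 1 − P(X ≤ 4).
  k=0: C(15,0)·0.575^0·0.425^15 = 0.00000
  k=1: C(15,1)·0.575^1·0.425^14 = 0.00005
  k=2: C(15,2)·0.575^2·0.425^13 = 0.00051
  k=3: C(15,3)·0.575^3·0.425^12 = 0.00300
  k=4: C(15,4)·0.575^4·0.425^11 = 0.01219
1 − 0.01577 = 0.98423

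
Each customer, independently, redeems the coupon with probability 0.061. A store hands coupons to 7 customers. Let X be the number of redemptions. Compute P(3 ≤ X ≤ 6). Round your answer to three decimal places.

X ~ Binomial(7, 0.061); P(3 ≤ X ≤ 6) = Σ C(7,k) p^k (1−p)^(7−k) over k:
  k=3: C(7,3)·0.061^3·0.939^4 = 0.00618
  k=4: C(7,4)·0.061^4·0.939^3 = 0.00040
  k=5: C(7,5)·0.061^5·0.939^2 = 0.00002
  k=6: C(7,6)·0.061^6·0.939^1 = 0.00000
Total = 0.00659

0.007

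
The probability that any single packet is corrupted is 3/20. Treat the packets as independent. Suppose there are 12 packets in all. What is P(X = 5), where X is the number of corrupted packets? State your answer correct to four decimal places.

0.0193

X ~ Binomial(n=12, p=0.15).
P(X=5) = C(12,5) · p^5 · (1−p)^7
= 792 · 7.5937e-05 · 0.32058 = 0.019280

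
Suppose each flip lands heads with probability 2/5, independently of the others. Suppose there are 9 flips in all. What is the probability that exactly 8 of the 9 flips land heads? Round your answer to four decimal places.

X ~ Binomial(n=9, p=0.40).
P(X=8) = C(9,8) · p^8 · (1−p)^1
= 9 · 0.00065536 · 0.6 = 0.003539

0.0035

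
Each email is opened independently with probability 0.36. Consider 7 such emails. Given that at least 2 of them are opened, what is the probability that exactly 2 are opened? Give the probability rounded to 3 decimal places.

0.373

X ~ Binomial(7, 0.36). Want P(X=2 | X≥2) = P(X=2) / P(X≥2).
P(X=2) = C(7,2)·0.36^2·0.64^5 = 0.29223
P(X≥2) = 1 − 0.04398 − 0.17317 = 0.78285
Ratio = 0.29223 / 0.78285 = 0.37329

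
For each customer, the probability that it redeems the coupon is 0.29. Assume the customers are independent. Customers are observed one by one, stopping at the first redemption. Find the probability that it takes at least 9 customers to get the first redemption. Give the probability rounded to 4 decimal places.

0.0646

Y = number of customers to the first success; geometric, p = 0.29.
P(Y > 8) = P(first 8 all fail) = (1−p)^8 = 0.064575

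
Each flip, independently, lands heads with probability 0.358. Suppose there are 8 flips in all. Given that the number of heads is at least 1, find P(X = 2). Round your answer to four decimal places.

0.2587

X ~ Binomial(8, 0.358). Want P(X=2 | X≥1) = P(X=2) / P(X≥1).
P(X=2) = C(8,2)·0.358^2·0.642^6 = 0.251266
P(X≥1) = 1 − 0.028859 = 0.971141
Ratio = 0.251266 / 0.971141 = 0.258733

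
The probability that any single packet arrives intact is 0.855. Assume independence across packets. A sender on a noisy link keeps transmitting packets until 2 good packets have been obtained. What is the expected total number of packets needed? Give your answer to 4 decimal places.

Y = total packets until the second success; negative binomial with r=2, p=0.855.
E[Y] = r / p = 2 / 0.855 = 2.339181

2.3392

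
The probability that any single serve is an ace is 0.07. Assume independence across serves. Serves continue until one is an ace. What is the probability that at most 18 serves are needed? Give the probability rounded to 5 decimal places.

Y = number of serves to the first success; geometric, p = 0.07.
P(Y ≤ 18) = 1 − (1−p)^18 = 1 − 0.2708277 = 0.7291723

0.72917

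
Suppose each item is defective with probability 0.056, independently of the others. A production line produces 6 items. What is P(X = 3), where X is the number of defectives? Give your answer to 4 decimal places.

0.0030

X ~ Binomial(n=6, p=0.056).
P(X=3) = C(6,3) · p^3 · (1−p)^3
= 20 · 0.00017562 · 0.84123 = 0.002955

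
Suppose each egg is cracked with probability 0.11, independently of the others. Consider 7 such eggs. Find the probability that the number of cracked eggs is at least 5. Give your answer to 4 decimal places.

0.0003

X ~ Binomial(7, 0.11); P(X ≥ 5) = Σ C(7,k) p^k (1−p)^(7−k) over k:
  k=5: C(7,5)·0.11^5·0.89^2 = 0.000268
  k=6: C(7,6)·0.11^6·0.89^1 = 0.000011
  k=7: C(7,7)·0.11^7·0.89^0 = 0.000000
Total = 0.000279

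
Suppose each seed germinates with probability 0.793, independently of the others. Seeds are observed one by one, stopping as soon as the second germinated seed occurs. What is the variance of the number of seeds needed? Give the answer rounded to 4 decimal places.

Y = total seeds until the second success; negative binomial with r=2, p=0.793.
Var(Y) = r(1−p)/p² = 2·0.207 / 0.793² = 0.658346

0.6583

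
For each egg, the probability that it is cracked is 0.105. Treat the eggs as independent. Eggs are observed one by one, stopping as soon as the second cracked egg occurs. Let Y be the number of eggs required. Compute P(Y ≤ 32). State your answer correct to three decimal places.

Finishing within 32 eggs ⇔ at least 2 successes in the first 32. With X ~ Binomial(32, 0.105), P(Y ≤ 32) = 1 − P(X ≤ 1).
  k=0: C(32,0)·0.105^0·0.895^32 = 0.02873
  k=1: C(32,1)·0.105^1·0.895^31 = 0.10786
1 − 0.13659 = 0.86341

0.863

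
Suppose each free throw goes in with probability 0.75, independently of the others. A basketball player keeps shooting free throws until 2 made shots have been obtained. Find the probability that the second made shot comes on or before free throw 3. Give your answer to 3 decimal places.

Finishing within 3 free throws ⇔ at least 2 successes in the first 3. With X ~ Binomial(3, 0.75), P(Y ≤ 3) = 1 − P(X ≤ 1).
  k=0: C(3,0)·0.75^0·0.25^3 = 0.01562
  k=1: C(3,1)·0.75^1·0.25^2 = 0.14062
1 − 0.15625 = 0.84375

0.844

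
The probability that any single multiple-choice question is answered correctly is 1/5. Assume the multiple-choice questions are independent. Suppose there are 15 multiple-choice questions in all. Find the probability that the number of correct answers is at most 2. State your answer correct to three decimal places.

0.398

X ~ Binomial(15, 0.20); P(X ≤ 2) = Σ C(15,k) p^k (1−p)^(15−k) over k:
  k=0: C(15,0)·0.20^0·0.80^15 = 0.03518
  k=1: C(15,1)·0.20^1·0.80^14 = 0.13194
  k=2: C(15,2)·0.20^2·0.80^13 = 0.23090
Total = 0.39802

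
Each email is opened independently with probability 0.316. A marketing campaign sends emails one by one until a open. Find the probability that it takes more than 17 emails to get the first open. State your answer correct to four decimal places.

Y = number of emails to the first success; geometric, p = 0.316.
P(Y > 17) = P(first 17 all fail) = (1−p)^17 = 0.001570

0.0016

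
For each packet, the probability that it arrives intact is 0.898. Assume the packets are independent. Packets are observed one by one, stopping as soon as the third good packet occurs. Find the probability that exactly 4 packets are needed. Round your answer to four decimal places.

0.2216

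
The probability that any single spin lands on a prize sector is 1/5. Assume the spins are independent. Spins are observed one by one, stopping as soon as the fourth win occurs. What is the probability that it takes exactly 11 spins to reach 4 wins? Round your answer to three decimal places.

Y = trial on which the fourth success occurs; negative binomial, r=4, p=0.20.
P(Y=11) = C(10,3) · p^4 · (1−p)^7
= 120 · 0.0016 · 0.20972 = 0.04027

0.040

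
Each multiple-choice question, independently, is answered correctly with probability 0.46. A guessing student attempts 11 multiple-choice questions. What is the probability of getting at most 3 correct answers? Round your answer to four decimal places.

0.1734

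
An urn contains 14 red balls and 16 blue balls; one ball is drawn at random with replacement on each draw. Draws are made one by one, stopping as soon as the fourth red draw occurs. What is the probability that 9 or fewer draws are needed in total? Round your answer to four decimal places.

Finishing within 9 draws ⇔ at least 4 successes in the first 9. With X ~ Binomial(9, 0.466667), P(Y ≤ 9) = 1 − P(X ≤ 3).
  k=0: C(9,0)·0.466667^0·0.533333^9 = 0.003491
  k=1: C(9,1)·0.466667^1·0.533333^8 = 0.027494
  k=2: C(9,2)·0.466667^2·0.533333^7 = 0.096229
  k=3: C(9,3)·0.466667^3·0.533333^6 = 0.196468
1 − 0.323683 = 0.676317

0.6763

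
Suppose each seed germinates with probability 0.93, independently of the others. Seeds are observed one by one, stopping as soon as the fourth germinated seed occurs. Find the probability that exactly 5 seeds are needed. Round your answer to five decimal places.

Y = trial on which the fourth success occurs; negative binomial, r=4, p=0.93.
P(Y=5) = C(4,3) · p^4 · (1−p)^1
= 4 · 0.74805 · 0.07 = 0.2094546

0.20945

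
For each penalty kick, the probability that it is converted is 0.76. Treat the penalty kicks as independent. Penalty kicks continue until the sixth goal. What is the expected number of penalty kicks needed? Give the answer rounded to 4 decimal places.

7.8947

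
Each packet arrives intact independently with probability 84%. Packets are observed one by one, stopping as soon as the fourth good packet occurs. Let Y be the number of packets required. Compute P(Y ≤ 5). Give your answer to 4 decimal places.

Finishing within 5 packets ⇔ at least 4 successes in the first 5. With X ~ Binomial(5, 0.84), P(Y ≤ 5) = 1 − P(X ≤ 3).
  k=0: C(5,0)·0.84^0·0.16^5 = 0.000105
  k=1: C(5,1)·0.84^1·0.16^4 = 0.002753
  k=2: C(5,2)·0.84^2·0.16^3 = 0.028901
  k=3: C(5,3)·0.84^3·0.16^2 = 0.151732
1 − 0.183491 = 0.816509

0.8165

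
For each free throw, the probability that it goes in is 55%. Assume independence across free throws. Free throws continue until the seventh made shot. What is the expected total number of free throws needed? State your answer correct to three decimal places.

Y = total free throws until the seventh success; negative binomial with r=7, p=0.55.
E[Y] = r / p = 7 / 0.55 = 12.72727

12.727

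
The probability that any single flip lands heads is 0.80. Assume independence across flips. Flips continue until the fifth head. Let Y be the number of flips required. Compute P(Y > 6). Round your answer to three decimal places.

Needing more than 6 flips ⇔ fewer than 5 successes in the first 6. With X ~ Binomial(6, 0.80), P(Y > 6) = P(X ≤ 4).
  k=0: C(6,0)·0.80^0·0.20^6 = 0.00006
  k=1: C(6,1)·0.80^1·0.20^5 = 0.00154
  k=2: C(6,2)·0.80^2·0.20^4 = 0.01536
  k=3: C(6,3)·0.80^3·0.20^3 = 0.08192
  k=4: C(6,4)·0.80^4·0.20^2 = 0.24576
P(X ≤ 4) = 0.34464

0.345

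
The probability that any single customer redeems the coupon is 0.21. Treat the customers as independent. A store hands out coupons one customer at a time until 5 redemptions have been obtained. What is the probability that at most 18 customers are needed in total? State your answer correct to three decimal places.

0.322

Finishing within 18 customers ⇔ at least 5 successes in the first 18. With X ~ Binomial(18, 0.21), P(Y ≤ 18) = 1 − P(X ≤ 4).
  k=0: C(18,0)·0.21^0·0.79^18 = 0.01436
  k=1: C(18,1)·0.21^1·0.79^17 = 0.06873
  k=2: C(18,2)·0.21^2·0.79^16 = 0.15530
  k=3: C(18,3)·0.21^3·0.79^15 = 0.22017
  k=4: C(18,4)·0.21^4·0.79^14 = 0.21947
1 − 0.67803 = 0.32197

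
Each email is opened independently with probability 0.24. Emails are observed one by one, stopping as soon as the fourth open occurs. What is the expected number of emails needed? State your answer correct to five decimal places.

16.66667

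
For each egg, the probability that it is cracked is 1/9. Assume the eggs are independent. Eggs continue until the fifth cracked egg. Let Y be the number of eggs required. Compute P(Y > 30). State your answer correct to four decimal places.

Needing more than 30 eggs ⇔ fewer than 5 successes in the first 30. With X ~ Binomial(30, 0.111111), P(Y > 30) = P(X ≤ 4).
  k=0: C(30,0)·0.111111^0·0.888889^30 = 0.029203
  k=1: C(30,1)·0.111111^1·0.888889^29 = 0.109510
  k=2: C(30,2)·0.111111^2·0.888889^28 = 0.198488
  k=3: C(30,3)·0.111111^3·0.888889^27 = 0.231569
  k=4: C(30,4)·0.111111^4·0.888889^26 = 0.195386
P(X ≤ 4) = 0.764156

0.7642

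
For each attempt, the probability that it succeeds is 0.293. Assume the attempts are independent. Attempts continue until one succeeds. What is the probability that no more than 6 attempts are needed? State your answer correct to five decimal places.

Y = number of attempts to the first success; geometric, p = 0.293.
P(Y ≤ 6) = 1 − (1−p)^6 = 1 − 0.1248868 = 0.8751132

0.87511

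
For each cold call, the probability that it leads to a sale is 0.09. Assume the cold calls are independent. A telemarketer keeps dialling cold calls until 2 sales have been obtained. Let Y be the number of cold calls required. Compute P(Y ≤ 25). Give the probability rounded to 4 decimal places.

0.6714

Finishing within 25 cold calls ⇔ at least 2 successes in the first 25. With X ~ Binomial(25, 0.09), P(Y ≤ 25) = 1 − P(X ≤ 1).
  k=0: C(25,0)·0.09^0·0.91^25 = 0.094631
  k=1: C(25,1)·0.09^1·0.91^24 = 0.233978
1 − 0.328610 = 0.671390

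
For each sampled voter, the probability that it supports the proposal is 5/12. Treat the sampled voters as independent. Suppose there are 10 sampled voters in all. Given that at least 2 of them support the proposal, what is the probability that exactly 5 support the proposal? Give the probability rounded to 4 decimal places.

X ~ Binomial(10, 0.416667). Want P(X=5 | X≥2) = P(X=5) / P(X≥2).
P(X=5) = C(10,5)·0.416667^5·0.583333^5 = 0.213761
P(X≥2) = 1 − 0.004562 − 0.032587 = 0.962851
Ratio = 0.213761 / 0.962851 = 0.222008

0.2220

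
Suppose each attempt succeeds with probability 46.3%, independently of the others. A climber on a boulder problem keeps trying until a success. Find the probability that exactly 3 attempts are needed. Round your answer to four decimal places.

0.1335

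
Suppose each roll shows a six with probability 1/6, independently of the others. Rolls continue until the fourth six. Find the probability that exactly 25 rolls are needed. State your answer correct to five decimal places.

Y = trial on which the fourth success occurs; negative binomial, r=4, p=0.166667.
P(Y=25) = C(24,3) · p^4 · (1−p)^21
= 2024 · 0.0007716 · 0.021737 = 0.0339468

0.03395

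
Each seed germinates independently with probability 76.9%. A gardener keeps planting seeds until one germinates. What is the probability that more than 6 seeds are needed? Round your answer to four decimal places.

0.0002

Y = number of seeds to the first success; geometric, p = 0.769.
P(Y > 6) = P(first 6 all fail) = (1−p)^6 = 0.000152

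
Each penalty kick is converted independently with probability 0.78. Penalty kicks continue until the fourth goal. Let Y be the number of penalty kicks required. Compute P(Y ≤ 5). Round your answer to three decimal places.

Finishing within 5 penalty kicks ⇔ at least 4 successes in the first 5. With X ~ Binomial(5, 0.78), P(Y ≤ 5) = 1 − P(X ≤ 3).
  k=0: C(5,0)·0.78^0·0.22^5 = 0.00052
  k=1: C(5,1)·0.78^1·0.22^4 = 0.00914
  k=2: C(5,2)·0.78^2·0.22^3 = 0.06478
  k=3: C(5,3)·0.78^3·0.22^2 = 0.22968
1 − 0.30412 = 0.69588

0.696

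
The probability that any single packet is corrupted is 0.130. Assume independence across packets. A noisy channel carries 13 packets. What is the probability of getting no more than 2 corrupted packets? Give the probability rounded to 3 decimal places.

0.766

X ~ Binomial(13, 0.13); P(X ≤ 2) = Σ C(13,k) p^k (1−p)^(13−k) over k:
  k=0: C(13,0)·0.13^0·0.87^13 = 0.16359
  k=1: C(13,1)·0.13^1·0.87^12 = 0.31777
  k=2: C(13,2)·0.13^2·0.87^11 = 0.28490
Total = 0.76626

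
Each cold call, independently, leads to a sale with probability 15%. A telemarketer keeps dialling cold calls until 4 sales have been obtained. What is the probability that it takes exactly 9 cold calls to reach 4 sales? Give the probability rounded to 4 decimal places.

0.0126

Y = trial on which the fourth success occurs; negative binomial, r=4, p=0.15.
P(Y=9) = C(8,3) · p^4 · (1−p)^5
= 56 · 0.00050625 · 0.44371 = 0.012579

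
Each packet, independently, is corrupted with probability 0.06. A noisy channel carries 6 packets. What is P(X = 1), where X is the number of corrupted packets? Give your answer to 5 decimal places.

X ~ Binomial(n=6, p=0.06).
P(X=1) = C(6,1) · p^1 · (1−p)^5
= 6 · 0.06 · 0.7339 = 0.2642054

0.26421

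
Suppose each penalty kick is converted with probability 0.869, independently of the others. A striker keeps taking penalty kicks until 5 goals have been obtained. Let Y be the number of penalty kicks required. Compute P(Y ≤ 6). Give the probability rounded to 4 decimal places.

Finishing within 6 penalty kicks ⇔ at least 5 successes in the first 6. With X ~ Binomial(6, 0.869), P(Y ≤ 6) = 1 − P(X ≤ 4).
  k=0: C(6,0)·0.869^0·0.131^6 = 0.000005
  k=1: C(6,1)·0.869^1·0.131^5 = 0.000201
  k=2: C(6,2)·0.869^2·0.131^4 = 0.003336
  k=3: C(6,3)·0.869^3·0.131^3 = 0.029506
  k=4: C(6,4)·0.869^4·0.131^2 = 0.146796
1 − 0.179843 = 0.820157

0.8202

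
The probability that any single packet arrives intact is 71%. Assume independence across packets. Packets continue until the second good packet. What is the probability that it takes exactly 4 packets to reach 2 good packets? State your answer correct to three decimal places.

Y = trial on which the second success occurs; negative binomial, r=2, p=0.71.
P(Y=4) = C(3,1) · p^2 · (1−p)^2
= 3 · 0.5041 · 0.0841 = 0.12718

0.127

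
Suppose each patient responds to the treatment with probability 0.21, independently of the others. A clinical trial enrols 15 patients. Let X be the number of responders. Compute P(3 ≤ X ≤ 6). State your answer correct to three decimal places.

X ~ Binomial(15, 0.21); P(3 ≤ X ≤ 6) = Σ C(15,k) p^k (1−p)^(15−k) over k:
  k=3: C(15,3)·0.21^3·0.79^12 = 0.24900
  k=4: C(15,4)·0.21^4·0.79^11 = 0.19857
  k=5: C(15,5)·0.21^5·0.79^10 = 0.11612
  k=6: C(15,6)·0.21^6·0.79^9 = 0.05145
Total = 0.61514

0.615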